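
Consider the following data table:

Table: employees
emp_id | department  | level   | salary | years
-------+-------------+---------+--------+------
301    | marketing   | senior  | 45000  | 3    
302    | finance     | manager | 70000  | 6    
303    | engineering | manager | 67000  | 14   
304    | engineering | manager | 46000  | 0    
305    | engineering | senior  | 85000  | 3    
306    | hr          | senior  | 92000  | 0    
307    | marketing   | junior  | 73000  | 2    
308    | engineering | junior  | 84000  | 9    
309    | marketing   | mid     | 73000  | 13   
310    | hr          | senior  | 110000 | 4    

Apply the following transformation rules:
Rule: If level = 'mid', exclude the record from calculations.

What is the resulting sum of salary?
672000

Step 1: Identify records where level = 'mid'
Step 2: The excluded records sum to 73000
Step 3: Original total salary = 745000
Step 4: Remaining total = 745000 - 73000 = 672000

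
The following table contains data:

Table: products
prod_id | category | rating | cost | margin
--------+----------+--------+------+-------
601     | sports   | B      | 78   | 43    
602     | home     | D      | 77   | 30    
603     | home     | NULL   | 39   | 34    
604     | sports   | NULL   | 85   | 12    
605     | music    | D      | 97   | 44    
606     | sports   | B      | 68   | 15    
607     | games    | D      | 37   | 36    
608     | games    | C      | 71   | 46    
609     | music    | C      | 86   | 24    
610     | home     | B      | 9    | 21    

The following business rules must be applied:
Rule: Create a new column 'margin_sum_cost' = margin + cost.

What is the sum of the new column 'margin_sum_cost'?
952

Step 1: For each record, compute margin + cost
Example calculations:
  43 + 78 = 121
  30 + 77 = 107
  34 + 39 = 73
  ...
Step 2: Sum all derived values
Step 3: Total = 952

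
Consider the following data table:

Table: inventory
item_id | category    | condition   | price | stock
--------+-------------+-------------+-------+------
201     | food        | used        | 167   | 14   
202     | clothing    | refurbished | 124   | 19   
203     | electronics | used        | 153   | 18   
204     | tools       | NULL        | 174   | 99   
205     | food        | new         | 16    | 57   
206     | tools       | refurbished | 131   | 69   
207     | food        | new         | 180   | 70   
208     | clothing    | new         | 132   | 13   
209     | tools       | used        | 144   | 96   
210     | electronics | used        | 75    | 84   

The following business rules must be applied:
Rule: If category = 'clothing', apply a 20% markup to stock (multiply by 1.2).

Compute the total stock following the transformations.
545.4

Step 1: Records with category = 'clothing' have total stock = 32
Step 2: Apply multiplier: 32 × 1.2 = 38.4
Step 3: Other records total: 507
Step 4: Final sum = 38.4 + 507 = 545.4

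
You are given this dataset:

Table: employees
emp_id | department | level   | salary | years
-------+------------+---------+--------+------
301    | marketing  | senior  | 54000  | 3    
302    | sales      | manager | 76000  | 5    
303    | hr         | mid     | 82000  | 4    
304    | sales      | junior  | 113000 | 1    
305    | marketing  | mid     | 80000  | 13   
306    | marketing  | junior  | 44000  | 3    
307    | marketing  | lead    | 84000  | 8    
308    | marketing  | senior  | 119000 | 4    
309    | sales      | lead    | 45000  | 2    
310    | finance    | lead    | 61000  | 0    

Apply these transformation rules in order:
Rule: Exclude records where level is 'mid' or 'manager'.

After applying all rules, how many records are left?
7

Step 1: Count records to exclude
  - 2 (mid) + 1 (manager) = 3 records
Step 2: Total records: 10
Step 3: Remaining = 10 - 3 = 7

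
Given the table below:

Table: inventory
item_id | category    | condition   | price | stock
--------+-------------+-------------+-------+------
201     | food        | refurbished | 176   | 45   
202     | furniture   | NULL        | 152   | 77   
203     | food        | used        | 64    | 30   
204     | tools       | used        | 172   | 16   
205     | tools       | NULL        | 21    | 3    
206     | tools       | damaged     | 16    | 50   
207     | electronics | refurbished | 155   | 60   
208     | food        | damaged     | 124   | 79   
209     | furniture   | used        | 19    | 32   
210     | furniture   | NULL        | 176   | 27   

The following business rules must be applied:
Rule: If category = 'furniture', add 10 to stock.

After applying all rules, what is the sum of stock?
449

Step 1: Count records where category = 'furniture': 3
Step 2: Total bonus added: 3 × 10 = 30
Step 3: Original sum of stock: 419
Step 4: Final sum = 419 + 30 = 449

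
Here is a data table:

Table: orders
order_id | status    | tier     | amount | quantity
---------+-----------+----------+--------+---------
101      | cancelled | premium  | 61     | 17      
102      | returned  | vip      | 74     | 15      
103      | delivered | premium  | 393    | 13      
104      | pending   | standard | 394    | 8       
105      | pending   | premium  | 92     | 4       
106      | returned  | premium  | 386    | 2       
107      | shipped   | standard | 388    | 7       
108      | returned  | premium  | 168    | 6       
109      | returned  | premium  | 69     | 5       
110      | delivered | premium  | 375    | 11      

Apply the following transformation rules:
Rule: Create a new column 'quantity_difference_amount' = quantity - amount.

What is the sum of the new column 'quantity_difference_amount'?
-2312

Step 1: For each record, compute quantity - amount
Example calculations:
  17 - 61 = -44
  15 - 74 = -59
  13 - 393 = -380
  ...
Step 2: Sum all derived values
Step 3: Total = -2312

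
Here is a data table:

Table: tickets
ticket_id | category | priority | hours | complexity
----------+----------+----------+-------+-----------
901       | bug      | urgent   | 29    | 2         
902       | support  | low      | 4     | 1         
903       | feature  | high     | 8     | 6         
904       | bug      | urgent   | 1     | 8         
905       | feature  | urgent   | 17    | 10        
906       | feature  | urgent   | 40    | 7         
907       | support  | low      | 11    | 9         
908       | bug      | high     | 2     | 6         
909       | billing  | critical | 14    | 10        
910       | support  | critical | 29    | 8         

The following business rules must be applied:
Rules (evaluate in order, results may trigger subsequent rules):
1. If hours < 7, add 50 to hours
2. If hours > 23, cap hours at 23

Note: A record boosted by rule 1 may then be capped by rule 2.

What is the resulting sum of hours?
188

Step 1: Apply rule 1 to records with hours < 7
  - 3 records get bonus of 50
  - Of these, 3 records then exceed 23 and get capped
Step 2: Apply rule 2 to records with hours > 23
  - 3 records (original) are capped
Step 3: Calculate final sum = 188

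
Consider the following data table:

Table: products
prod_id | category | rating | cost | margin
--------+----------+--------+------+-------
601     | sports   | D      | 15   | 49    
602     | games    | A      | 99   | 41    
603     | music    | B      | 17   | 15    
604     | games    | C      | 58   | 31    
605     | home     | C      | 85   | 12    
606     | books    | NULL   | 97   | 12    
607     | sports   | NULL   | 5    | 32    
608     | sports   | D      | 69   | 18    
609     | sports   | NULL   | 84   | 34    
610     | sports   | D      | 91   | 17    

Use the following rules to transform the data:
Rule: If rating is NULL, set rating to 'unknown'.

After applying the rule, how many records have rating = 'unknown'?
3

Step 1: Count records where rating IS NULL
Step 2: Found 3 records with NULL rating
Step 3: These records will have rating set to 'unknown'
Step 4: Records already having rating = 'unknown': 0
Step 5: Answer: 3 + 0 = 3 records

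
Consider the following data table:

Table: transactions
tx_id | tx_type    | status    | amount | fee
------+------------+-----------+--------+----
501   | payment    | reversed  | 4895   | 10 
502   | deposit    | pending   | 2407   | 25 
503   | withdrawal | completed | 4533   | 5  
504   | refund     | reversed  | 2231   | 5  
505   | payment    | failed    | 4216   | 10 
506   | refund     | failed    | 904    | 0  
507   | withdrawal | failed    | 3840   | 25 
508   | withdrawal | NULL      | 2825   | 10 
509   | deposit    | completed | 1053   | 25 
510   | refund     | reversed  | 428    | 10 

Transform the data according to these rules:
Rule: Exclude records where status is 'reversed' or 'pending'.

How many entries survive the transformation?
6

Step 1: Count records to exclude
  - 3 (reversed) + 1 (pending) = 4 records
Step 2: Total records: 10
Step 3: Remaining = 10 - 4 = 6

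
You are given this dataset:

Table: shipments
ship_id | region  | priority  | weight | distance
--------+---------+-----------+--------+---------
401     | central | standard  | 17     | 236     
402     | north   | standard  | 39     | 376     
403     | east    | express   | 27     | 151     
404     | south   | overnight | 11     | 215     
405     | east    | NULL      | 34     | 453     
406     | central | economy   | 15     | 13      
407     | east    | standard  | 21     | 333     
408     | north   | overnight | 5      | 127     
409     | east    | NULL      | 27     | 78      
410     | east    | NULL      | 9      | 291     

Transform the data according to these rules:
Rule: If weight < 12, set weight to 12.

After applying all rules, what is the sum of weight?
216

Step 1: 3 records have weight < 12
Step 2: These records originally summed to 25
Step 3: After setting to minimum: 3 × 12 = 36
Step 4: Unaffected records sum: 180
Step 5: Final sum = 36 + 180 = 216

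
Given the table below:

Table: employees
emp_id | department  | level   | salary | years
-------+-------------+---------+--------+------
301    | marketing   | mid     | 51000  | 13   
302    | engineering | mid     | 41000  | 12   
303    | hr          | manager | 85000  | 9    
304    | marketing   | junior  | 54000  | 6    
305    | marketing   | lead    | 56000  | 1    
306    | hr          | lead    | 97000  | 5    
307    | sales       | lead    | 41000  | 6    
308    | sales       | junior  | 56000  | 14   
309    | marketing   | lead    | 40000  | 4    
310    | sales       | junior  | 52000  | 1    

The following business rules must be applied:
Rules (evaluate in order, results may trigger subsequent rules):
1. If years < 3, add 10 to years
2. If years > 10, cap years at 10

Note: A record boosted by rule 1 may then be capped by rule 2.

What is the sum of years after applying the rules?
80

Step 1: Apply rule 1 to records with years < 3
  - 2 records get bonus of 10
  - Of these, 2 records then exceed 10 and get capped
Step 2: Apply rule 2 to records with years > 10
  - 3 records (original) are capped
Step 3: Calculate final sum = 80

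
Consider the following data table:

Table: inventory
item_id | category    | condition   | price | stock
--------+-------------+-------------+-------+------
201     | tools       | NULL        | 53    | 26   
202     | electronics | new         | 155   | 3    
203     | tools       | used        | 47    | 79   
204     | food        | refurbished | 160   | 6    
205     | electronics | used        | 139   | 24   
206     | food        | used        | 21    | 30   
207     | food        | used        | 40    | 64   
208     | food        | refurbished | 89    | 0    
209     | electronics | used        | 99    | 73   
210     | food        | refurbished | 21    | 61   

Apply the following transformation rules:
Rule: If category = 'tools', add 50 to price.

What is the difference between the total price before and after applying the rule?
100

Step 1: Original sum of price = 824
Step 2: 2 records have category = 'tools'
Step 3: Each affected record changes by 50
Step 4: Total change = 2 × 50 = 100
Step 5: New sum = 824 + 100 = 924
Step 6: Difference = |924 - 824| = 100
        (Sum increased by 100)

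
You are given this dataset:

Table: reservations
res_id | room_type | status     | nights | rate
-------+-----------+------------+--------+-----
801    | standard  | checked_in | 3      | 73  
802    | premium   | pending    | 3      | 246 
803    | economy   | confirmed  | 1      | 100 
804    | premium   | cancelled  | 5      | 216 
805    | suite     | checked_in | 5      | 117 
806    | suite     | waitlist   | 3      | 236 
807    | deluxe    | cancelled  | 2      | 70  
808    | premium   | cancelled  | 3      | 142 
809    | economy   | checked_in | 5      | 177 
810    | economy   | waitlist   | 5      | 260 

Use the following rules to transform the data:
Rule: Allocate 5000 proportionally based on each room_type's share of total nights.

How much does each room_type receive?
deluxe: 285.71, economy: 1571.43, premium: 1571.43, standard: 428.57, suite: 1142.86

Step 1: Calculate total nights = 35
Step 2: Calculate each room_type's proportion:
  deluxe: 2/35 = 5.71% → 285.71
  economy: 11/35 = 31.43% → 1571.43
  premium: 11/35 = 31.43% → 1571.43
  standard: 3/35 = 8.57% → 428.57
  suite: 8/35 = 22.86% → 1142.86
Step 3: Verify: sum of allocations ≈ 5000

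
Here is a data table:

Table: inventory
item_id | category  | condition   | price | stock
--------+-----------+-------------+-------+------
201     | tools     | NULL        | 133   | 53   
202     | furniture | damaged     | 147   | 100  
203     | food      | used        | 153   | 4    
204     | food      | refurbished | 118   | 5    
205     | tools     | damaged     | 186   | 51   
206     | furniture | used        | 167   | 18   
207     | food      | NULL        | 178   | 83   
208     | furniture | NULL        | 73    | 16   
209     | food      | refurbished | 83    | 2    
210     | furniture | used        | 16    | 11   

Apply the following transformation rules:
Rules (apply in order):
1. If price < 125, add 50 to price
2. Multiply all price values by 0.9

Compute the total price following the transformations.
1308.6

Step 1: Apply Rule 1 - Add 50 to records with price < 125
  - 4 records affected: 290 + (4 × 50) = 490
  - Unaffected records: 964
  - Sum after Rule 1: 1454
Step 2: Apply Rule 2 - Multiply all by 0.9
  - 1454 × 0.9 = 1308.6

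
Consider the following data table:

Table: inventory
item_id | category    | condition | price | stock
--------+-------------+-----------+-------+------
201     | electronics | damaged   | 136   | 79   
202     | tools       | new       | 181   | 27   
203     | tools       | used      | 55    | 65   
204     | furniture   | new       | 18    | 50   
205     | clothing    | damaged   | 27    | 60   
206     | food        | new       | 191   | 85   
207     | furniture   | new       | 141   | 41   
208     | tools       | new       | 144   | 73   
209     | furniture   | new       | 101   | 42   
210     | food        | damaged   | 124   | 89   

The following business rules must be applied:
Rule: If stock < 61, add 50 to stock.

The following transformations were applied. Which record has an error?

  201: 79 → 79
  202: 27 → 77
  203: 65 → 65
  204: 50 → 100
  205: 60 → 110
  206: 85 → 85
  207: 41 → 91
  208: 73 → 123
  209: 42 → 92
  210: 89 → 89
Record 208 has an error. The correct transformed value should be 73, not 123.

Step 1: Check each record against the rule
Step 2: Record 208 has stock = 73
Step 3: Since 73 >= 61, the bonus should not have been applied
Step 4: Correct value = 73, but claimed value = 123
Conclusion: Record 208 has the error.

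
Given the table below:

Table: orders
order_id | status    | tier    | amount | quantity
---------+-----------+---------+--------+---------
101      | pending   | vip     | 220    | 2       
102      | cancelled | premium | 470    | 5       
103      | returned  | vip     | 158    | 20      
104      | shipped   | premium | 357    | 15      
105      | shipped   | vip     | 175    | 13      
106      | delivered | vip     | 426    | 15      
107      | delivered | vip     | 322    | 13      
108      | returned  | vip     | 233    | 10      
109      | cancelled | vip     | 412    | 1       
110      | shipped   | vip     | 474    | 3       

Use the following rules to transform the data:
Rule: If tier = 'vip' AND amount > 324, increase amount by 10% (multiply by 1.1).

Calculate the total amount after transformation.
3378.2

Step 1: Find records where tier = 'vip' AND amount > 324
Step 2: 3 records match, summing to 1312
Step 3: After multiplier: 1312 × 1.1 = 1443.2
Step 4: Unaffected records sum: 1935
Step 5: Final sum = 1443.2 + 1935 = 3378.2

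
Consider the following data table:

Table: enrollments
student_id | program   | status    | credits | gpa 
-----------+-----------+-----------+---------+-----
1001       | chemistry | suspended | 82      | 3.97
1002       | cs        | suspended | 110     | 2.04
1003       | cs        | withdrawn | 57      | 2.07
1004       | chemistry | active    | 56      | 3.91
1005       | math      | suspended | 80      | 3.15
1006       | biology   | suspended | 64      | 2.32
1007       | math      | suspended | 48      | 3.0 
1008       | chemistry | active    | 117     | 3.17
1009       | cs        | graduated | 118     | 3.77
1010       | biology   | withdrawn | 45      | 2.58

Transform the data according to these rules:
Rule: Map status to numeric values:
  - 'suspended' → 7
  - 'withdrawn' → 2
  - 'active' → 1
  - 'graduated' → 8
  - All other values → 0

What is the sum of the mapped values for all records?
49

Step 1: Apply mapping to each record
Step 2: Count by status:
  'suspended': 5 records × 7 = 35
  'withdrawn': 2 records × 2 = 4
  'active': 2 records × 1 = 2
  'graduated': 1 records × 8 = 8
Step 3: Sum all mapped values = 49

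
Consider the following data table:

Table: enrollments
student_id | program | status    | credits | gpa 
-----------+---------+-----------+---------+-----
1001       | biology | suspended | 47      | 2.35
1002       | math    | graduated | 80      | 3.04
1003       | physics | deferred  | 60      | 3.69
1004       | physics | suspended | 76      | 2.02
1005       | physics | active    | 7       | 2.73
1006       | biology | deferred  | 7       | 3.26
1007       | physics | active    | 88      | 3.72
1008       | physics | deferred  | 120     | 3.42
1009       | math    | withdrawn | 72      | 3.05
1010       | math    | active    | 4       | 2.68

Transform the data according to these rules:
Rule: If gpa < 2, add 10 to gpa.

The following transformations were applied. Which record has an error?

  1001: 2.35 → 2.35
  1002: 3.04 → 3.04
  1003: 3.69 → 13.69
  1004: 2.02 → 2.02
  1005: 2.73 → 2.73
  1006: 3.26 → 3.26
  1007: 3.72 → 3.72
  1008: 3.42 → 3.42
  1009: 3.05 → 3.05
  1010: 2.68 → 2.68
Record 1003 has an error. The correct transformed value should be 3.69, not 13.69.

Step 1: Check each record against the rule
Step 2: Record 1003 has gpa = 3.69
Step 3: Since 3.69 >= 2, the bonus should not have been applied
Step 4: Correct value = 3.69, but claimed value = 13.69
Conclusion: Record 1003 has the error.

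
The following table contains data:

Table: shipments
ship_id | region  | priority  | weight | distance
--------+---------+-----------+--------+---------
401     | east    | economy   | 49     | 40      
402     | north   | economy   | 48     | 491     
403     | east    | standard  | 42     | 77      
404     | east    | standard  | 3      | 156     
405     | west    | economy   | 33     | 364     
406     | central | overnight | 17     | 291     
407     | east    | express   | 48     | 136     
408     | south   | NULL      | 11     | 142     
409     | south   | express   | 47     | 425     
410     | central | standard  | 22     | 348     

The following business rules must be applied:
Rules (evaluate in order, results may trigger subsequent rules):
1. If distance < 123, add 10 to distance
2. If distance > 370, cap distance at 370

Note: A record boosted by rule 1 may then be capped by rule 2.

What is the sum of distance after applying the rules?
2314

Step 1: Apply rule 1 to records with distance < 123
  - 2 records get bonus of 10
  - Of these, 0 records then exceed 370 and get capped
Step 2: Apply rule 2 to records with distance > 370
  - 2 records (original) are capped
Step 3: Calculate final sum = 2314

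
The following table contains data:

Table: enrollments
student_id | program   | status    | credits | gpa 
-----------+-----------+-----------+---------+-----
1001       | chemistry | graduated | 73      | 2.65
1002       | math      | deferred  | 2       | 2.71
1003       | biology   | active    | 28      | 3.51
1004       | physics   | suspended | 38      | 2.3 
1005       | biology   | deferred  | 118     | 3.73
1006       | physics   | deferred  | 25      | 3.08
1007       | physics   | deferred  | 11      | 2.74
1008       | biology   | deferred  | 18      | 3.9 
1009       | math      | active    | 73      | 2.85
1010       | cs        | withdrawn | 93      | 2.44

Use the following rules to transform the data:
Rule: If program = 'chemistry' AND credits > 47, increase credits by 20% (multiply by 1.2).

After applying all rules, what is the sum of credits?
493.6

Step 1: Find records where program = 'chemistry' AND credits > 47
Step 2: 1 records match, summing to 73
Step 3: After multiplier: 73 × 1.2 = 87.6
Step 4: Unaffected records sum: 406
Step 5: Final sum = 87.6 + 406 = 493.6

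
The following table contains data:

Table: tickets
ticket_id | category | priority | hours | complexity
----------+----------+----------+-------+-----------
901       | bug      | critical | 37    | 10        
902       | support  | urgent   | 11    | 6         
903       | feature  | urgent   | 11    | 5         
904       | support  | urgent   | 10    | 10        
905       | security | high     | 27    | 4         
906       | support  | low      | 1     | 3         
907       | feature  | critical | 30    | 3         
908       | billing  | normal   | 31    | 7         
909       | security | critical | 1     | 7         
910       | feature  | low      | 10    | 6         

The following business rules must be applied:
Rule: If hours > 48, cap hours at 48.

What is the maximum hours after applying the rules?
37

Step 1: Original maximum hours = 37
Step 2: Check cap of 48 against maximum
Step 3: No records exceed the cap (max 37 <= cap 48), so no capping applies
Step 4: Maximum after transformation = 37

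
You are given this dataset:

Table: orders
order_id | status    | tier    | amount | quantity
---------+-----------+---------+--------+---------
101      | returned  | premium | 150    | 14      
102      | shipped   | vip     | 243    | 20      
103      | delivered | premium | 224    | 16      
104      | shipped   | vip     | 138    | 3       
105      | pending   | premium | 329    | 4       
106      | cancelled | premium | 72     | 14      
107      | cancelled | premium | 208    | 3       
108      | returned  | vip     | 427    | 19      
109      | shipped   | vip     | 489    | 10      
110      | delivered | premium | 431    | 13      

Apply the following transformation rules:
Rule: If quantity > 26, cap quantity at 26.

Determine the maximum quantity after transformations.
20

Step 1: Original maximum quantity = 20
Step 2: Check cap of 26 against maximum
Step 3: No records exceed the cap (max 20 <= cap 26), so no capping applies
Step 4: Maximum after transformation = 20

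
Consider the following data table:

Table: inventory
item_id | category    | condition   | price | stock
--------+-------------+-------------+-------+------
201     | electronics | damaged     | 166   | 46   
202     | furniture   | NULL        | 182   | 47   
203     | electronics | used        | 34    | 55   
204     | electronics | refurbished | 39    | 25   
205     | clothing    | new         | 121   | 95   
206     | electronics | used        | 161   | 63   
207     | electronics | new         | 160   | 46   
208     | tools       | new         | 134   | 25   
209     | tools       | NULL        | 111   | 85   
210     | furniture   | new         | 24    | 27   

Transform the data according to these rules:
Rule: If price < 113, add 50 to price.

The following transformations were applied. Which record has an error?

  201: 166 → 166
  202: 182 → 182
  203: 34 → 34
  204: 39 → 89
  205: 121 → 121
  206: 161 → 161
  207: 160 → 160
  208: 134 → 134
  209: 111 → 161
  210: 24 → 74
Record 203 has an error. The correct transformed value should be 84, not 34.

Step 1: Check each record against the rule
Step 2: Record 203 has price = 34
Step 3: Since 34 < 113, the bonus should have been applied
Step 4: Correct value = 84, but claimed value = 34
Conclusion: Record 203 has the error.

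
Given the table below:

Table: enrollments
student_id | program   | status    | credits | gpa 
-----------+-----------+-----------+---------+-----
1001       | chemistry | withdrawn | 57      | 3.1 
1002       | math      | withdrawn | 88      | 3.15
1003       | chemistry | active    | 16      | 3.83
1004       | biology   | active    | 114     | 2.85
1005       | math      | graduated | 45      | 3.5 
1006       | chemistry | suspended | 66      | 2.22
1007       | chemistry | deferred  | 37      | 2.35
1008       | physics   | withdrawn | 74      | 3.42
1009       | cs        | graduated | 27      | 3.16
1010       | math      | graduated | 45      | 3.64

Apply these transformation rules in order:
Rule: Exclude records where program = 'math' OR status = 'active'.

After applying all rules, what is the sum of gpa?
14.25

Step 1: Find records where program = 'math' OR status = 'active'
Step 2: 5 records match, summing to 16.97
Step 3: Original sum: 31.22
Step 4: Remaining sum = 31.22 - 16.97 = 14.25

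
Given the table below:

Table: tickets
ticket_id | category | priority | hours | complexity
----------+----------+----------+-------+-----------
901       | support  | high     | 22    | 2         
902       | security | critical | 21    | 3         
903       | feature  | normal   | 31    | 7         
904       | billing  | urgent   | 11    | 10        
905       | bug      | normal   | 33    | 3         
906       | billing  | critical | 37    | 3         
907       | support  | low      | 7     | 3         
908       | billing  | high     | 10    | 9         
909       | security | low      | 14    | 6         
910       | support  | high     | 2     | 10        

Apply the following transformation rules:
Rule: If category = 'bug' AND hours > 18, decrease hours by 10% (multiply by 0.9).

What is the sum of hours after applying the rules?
184.7

Step 1: Find records where category = 'bug' AND hours > 18
Step 2: 1 records match, summing to 33
Step 3: After multiplier: 33 × 0.9 = 29.7
Step 4: Unaffected records sum: 155
Step 5: Final sum = 29.7 + 155 = 184.7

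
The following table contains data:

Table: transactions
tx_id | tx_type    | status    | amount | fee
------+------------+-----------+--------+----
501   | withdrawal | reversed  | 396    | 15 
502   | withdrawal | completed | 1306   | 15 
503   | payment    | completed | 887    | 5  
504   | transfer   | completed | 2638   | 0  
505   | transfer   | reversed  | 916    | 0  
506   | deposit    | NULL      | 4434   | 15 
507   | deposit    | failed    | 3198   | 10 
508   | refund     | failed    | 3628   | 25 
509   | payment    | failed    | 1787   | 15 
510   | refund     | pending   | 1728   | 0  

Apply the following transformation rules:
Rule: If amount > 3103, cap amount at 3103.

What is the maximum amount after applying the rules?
3103

Step 1: Original maximum amount = 4434
Step 2: Apply cap at 3103
Step 3: 3 records had amount > 3103 and were capped
Step 4: Maximum after transformation = 3103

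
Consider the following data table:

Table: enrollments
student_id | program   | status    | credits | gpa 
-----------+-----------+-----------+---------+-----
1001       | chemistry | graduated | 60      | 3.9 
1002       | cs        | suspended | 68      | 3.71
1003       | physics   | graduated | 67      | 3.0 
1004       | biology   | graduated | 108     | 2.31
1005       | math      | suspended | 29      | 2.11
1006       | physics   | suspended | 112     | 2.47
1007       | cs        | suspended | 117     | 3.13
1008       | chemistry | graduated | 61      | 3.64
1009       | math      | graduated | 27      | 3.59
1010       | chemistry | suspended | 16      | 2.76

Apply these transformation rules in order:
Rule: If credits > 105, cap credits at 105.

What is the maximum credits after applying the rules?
105

Step 1: Original maximum credits = 117
Step 2: Apply cap at 105
Step 3: 3 records had credits > 105 and were capped
Step 4: Maximum after transformation = 105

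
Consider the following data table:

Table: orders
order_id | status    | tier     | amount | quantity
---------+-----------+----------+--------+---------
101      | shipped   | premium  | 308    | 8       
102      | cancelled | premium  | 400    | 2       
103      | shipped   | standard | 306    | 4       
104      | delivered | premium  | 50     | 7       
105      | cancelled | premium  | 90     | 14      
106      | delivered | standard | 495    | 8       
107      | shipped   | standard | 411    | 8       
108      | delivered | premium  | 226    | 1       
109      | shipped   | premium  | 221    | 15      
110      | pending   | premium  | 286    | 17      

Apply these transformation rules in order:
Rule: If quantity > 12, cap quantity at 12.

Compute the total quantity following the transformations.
74

Step 1: 3 records have quantity > 12
Step 2: These records originally summed to 46
Step 3: After capping: 3 × 12 = 36
Step 4: Unaffected records sum: 38
Step 5: Final sum = 36 + 38 = 74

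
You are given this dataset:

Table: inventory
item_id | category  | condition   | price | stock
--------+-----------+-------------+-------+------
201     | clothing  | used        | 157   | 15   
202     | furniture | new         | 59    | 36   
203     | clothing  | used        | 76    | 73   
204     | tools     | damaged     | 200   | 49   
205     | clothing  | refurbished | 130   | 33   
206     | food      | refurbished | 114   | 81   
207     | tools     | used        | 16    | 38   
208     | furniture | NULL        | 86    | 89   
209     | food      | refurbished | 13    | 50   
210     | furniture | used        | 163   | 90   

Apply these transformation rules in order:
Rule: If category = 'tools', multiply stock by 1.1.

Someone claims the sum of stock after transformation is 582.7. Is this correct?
No, the correct result is 562.7.

Step 1: Calculate the correct sum after transformation
Step 2: Apply multiplier 1.1 to records where category = 'tools'
Step 3: Correct result = 562.7
Step 4: Claimed result = 582.7
Step 5: 562.7 ≠ 582.7
Conclusion: The claimed result is incorrect. The correct answer is 562.7.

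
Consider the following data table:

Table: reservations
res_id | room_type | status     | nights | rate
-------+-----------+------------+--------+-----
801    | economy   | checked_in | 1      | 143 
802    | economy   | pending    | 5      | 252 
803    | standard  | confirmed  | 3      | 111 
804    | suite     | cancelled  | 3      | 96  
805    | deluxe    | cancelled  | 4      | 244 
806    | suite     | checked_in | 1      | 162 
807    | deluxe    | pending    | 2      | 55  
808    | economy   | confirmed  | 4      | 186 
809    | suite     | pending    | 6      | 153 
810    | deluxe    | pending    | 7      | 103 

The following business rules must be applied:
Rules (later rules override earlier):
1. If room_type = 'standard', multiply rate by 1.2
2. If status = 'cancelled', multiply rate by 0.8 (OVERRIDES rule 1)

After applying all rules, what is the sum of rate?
1459.2

Step 1: Rule 2 takes priority for records with status = 'cancelled'
  - 2 records: 340 × 0.8 = 272.0
Step 2: Rule 1 applies to remaining records with room_type = 'standard'
  - 1 records: 111 × 1.2 = 133.2
Step 3: Other records unchanged: 1054
Step 4: Final sum = 272.0 + 133.2 + 1054 = 1459.2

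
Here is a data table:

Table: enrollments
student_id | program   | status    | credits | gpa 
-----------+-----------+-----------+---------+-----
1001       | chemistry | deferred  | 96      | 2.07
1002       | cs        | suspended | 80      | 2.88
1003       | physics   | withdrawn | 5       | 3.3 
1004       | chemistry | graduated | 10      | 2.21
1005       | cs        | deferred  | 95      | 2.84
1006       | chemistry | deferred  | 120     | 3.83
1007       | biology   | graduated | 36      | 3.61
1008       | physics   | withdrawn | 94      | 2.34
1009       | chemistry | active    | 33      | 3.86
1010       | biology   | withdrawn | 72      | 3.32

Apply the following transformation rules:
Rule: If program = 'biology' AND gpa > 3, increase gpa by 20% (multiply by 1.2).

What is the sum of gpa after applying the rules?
31.65

Step 1: Find records where program = 'biology' AND gpa > 3
Step 2: 2 records match, summing to 6.93
Step 3: After multiplier: 6.93 × 1.2 = 8.32
Step 4: Unaffected records sum: 23.33
Step 5: Final sum = 8.32 + 23.33 = 31.65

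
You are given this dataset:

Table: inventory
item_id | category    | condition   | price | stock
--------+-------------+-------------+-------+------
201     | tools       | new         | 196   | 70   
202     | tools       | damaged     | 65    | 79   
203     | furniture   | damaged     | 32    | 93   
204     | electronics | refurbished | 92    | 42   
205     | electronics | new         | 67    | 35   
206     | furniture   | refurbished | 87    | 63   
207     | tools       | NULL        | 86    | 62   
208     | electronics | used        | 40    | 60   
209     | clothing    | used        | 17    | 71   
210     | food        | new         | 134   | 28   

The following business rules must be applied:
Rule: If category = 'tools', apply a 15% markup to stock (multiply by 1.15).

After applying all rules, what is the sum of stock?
634.65

Step 1: Records with category = 'tools' have total stock = 211
Step 2: Apply multiplier: 211 × 1.15 = 242.65
Step 3: Other records total: 392
Step 4: Final sum = 242.65 + 392 = 634.65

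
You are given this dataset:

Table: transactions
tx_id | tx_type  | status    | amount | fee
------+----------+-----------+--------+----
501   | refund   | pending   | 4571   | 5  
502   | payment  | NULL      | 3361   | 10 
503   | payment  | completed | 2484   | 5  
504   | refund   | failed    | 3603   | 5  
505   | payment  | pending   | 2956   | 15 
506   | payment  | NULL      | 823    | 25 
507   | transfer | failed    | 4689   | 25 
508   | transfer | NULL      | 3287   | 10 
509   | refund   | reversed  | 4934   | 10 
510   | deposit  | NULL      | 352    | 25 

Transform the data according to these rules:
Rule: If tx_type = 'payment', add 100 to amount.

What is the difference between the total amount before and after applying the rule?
400

Step 1: Original sum of amount = 31060
Step 2: 4 records have tx_type = 'payment'
Step 3: Each affected record changes by 100
Step 4: Total change = 4 × 100 = 400
Step 5: New sum = 31060 + 400 = 31460
Step 6: Difference = |31460 - 31060| = 400
        (Sum increased by 400)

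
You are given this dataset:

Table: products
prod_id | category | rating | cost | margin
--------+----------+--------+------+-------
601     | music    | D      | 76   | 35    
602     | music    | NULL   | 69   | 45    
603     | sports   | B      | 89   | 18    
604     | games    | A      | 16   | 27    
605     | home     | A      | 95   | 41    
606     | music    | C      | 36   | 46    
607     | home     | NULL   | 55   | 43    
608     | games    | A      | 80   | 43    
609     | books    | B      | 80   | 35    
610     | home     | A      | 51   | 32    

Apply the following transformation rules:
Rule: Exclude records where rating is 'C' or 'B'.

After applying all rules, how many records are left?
7

Step 1: Count records to exclude
  - 1 (C) + 2 (B) = 3 records
Step 2: Total records: 10
Step 3: Remaining = 10 - 3 = 7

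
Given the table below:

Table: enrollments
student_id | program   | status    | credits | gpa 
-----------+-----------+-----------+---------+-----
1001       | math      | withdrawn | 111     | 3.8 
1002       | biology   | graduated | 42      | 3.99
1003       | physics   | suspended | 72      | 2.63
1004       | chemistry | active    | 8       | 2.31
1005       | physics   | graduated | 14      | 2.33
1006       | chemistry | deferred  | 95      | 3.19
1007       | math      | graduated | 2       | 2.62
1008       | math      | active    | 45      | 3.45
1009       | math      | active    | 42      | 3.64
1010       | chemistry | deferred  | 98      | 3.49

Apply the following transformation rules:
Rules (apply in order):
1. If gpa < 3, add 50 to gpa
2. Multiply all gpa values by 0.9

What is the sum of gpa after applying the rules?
208.31

Step 1: Apply Rule 1 - Add 50 to records with gpa < 3
  - 4 records affected: 9.89 + (4 × 50) = 209.89
  - Unaffected records: 21.56
  - Sum after Rule 1: 231.45
Step 2: Apply Rule 2 - Multiply all by 0.9
  - 231.45 × 0.9 = 208.31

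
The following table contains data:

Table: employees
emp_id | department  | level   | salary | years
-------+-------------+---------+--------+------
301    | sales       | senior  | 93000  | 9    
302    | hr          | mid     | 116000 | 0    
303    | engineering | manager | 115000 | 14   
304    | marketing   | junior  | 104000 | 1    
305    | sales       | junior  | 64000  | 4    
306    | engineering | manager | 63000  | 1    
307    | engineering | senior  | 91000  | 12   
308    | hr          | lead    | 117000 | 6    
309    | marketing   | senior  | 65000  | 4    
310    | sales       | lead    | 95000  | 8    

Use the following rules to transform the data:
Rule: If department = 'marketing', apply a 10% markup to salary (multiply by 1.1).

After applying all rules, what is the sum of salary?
939900.0

Step 1: Records with department = 'marketing' have total salary = 169000
Step 2: Apply multiplier: 169000 × 1.1 = 185900.0
Step 3: Other records total: 754000
Step 4: Final sum = 185900.0 + 754000 = 939900.0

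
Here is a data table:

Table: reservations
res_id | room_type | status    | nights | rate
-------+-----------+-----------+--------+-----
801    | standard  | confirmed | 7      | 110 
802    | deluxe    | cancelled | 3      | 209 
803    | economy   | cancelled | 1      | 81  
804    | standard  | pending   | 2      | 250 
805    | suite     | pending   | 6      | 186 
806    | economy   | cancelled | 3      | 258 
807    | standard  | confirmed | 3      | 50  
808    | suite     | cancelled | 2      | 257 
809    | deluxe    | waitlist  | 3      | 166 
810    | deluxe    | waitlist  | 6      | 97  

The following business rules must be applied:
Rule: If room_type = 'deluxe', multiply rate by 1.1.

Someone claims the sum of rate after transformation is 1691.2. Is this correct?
No, the correct result is 1711.2.

Step 1: Calculate the correct sum after transformation
Step 2: Apply multiplier 1.1 to records where room_type = 'deluxe'
Step 3: Correct result = 1711.2
Step 4: Claimed result = 1691.2
Step 5: 1711.2 ≠ 1691.2
Conclusion: The claimed result is incorrect. The correct answer is 1711.2.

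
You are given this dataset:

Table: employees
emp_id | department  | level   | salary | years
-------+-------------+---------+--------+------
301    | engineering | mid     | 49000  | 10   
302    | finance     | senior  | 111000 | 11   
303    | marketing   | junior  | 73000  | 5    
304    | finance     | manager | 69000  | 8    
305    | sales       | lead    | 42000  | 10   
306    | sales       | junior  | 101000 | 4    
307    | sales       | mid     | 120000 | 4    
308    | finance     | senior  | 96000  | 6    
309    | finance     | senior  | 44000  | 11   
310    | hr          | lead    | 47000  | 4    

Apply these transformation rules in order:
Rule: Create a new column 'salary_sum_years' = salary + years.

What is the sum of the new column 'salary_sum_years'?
752073

Step 1: For each record, compute salary + years
Example calculations:
  49000 + 10 = 49010
  111000 + 11 = 111011
  73000 + 5 = 73005
  ...
Step 2: Sum all derived values
Step 3: Total = 752073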